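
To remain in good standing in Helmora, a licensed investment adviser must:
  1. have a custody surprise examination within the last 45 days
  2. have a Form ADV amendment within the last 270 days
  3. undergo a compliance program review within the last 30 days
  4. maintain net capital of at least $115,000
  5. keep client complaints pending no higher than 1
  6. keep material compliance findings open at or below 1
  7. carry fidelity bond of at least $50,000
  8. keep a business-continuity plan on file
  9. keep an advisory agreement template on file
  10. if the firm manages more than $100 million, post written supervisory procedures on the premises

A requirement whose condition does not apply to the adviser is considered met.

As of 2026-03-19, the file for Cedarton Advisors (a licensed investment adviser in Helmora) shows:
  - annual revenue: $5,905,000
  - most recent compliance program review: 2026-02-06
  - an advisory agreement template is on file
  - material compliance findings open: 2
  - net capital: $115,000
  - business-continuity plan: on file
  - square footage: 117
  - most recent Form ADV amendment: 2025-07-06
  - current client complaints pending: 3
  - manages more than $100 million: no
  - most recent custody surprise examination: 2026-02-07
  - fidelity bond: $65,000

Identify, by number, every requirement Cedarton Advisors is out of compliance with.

3, 5, 6

1. custody surprise examination 40 days ago vs limit 45 → met
2. Form ADV amendment 256 days ago vs limit 270 → met
3. compliance program review 41 days ago vs limit 30 → not met
4. net capital $115,000 ≥ $115,000 → met
5. client complaints pending 3 > 1 → not met
6. material compliance findings open 2 > 1 → not met
7. fidelity bond $65,000 ≥ $50,000 → met
8. business-continuity plan present → met
9. advisory agreement template present → met
10. condition 'manages more than $100 million' does not hold → requirement n/a → met
Not met: 3, 5, 6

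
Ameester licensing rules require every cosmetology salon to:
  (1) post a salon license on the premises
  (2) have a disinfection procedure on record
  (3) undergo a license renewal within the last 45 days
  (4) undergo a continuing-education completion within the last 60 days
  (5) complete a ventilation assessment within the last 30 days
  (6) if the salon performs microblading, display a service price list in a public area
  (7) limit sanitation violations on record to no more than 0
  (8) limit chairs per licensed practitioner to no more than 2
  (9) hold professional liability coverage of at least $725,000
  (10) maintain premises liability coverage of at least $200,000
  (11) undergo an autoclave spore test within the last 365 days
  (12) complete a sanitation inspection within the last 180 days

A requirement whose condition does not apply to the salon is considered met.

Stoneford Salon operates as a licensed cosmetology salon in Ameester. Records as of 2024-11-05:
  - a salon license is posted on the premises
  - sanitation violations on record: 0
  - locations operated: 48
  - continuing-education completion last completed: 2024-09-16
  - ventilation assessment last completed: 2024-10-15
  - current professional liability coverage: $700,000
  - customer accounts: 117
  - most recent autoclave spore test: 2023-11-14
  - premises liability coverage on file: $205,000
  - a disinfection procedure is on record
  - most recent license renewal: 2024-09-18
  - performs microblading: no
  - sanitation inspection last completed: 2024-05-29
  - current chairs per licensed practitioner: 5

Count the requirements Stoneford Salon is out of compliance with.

1. salon license present → met
2. disinfection procedure present → met
3. license renewal 48 days ago vs limit 45 → not met
4. continuing-education completion 50 days ago vs limit 60 → met
5. ventilation assessment 21 days ago vs limit 30 → met
6. condition 'performs microblading' does not hold → requirement n/a → met
7. sanitation violations on record 0 ≤ 0 → met
8. chairs per licensed practitioner 5 > 2 → not met
9. professional liability coverage $700,000 < $725,000 → not met
10. premises liability coverage $205,000 ≥ $200,000 → met
11. autoclave spore test 357 days ago vs limit 365 → met
12. sanitation inspection 160 days ago vs limit 180 → met
Not met: 3 of 12

3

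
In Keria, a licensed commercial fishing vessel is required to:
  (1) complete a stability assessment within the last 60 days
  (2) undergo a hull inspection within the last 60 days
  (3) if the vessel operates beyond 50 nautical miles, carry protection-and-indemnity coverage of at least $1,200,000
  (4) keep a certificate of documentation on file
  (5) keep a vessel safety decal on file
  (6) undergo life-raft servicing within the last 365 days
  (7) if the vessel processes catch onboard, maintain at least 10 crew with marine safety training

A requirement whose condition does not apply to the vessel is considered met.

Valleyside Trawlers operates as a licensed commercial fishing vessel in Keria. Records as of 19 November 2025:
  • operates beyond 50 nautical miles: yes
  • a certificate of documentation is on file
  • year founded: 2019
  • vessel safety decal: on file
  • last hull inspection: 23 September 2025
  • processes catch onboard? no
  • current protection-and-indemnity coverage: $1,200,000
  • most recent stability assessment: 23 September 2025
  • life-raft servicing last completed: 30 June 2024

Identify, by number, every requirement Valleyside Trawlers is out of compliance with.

1. stability assessment 57 days ago vs limit 60 → met
2. hull inspection 57 days ago vs limit 60 → met
3. condition 'operates beyond 50 nautical miles' holds; protection-and-indemnity coverage $1,200,000 ≥ $1,200,000 → met
4. certificate of documentation present → met
5. vessel safety decal present → met
6. life-raft servicing 507 days ago vs limit 365 → not met
7. condition 'processes catch onboard' does not hold → requirement n/a → met
Not met: 6

6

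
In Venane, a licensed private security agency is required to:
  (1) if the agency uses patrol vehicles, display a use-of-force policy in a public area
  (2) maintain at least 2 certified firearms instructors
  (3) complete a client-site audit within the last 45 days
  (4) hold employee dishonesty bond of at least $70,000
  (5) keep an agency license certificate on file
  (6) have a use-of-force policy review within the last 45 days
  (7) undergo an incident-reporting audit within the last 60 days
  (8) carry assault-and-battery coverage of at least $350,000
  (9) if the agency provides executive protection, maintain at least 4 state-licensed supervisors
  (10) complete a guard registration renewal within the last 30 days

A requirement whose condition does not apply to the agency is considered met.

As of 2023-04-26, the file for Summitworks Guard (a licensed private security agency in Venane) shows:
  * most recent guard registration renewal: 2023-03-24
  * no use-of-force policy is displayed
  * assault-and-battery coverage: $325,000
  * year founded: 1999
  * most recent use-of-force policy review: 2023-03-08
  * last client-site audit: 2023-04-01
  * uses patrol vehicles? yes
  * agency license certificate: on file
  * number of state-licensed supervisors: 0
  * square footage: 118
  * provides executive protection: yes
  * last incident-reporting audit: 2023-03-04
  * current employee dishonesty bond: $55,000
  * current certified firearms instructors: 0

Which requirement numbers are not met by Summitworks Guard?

1. condition 'uses patrol vehicles' holds; use-of-force policy absent → not met
2. certified firearms instructors 0 < 2 → not met
3. client-site audit 25 days ago vs limit 45 → met
4. employee dishonesty bond $55,000 < $70,000 → not met
5. agency license certificate present → met
6. use-of-force policy review 49 days ago vs limit 45 → not met
7. incident-reporting audit 53 days ago vs limit 60 → met
8. assault-and-battery coverage $325,000 < $350,000 → not met
9. condition 'provides executive protection' holds; state-licensed supervisors 0 < 4 → not met
10. guard registration renewal 33 days ago vs limit 30 → not met
Not met: 1, 2, 4, 6, 8, 9, 10

1, 2, 4, 6, 8, 9, 10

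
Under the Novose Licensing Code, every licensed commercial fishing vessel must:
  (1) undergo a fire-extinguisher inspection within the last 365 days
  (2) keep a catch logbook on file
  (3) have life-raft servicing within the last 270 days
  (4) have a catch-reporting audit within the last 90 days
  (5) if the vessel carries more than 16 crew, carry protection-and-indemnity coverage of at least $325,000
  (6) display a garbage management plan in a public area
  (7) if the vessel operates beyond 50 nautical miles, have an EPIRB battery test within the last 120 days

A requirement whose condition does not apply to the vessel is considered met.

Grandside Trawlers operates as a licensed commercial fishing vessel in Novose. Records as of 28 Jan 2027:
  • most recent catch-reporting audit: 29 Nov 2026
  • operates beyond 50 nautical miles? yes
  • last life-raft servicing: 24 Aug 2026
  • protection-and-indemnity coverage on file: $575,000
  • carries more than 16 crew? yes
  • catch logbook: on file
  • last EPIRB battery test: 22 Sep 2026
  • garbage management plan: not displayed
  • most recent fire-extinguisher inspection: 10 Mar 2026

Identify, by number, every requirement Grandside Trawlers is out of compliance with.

6, 7

1. fire-extinguisher inspection 324 days ago vs limit 365 → met
2. catch logbook present → met
3. life-raft servicing 157 days ago vs limit 270 → met
4. catch-reporting audit 60 days ago vs limit 90 → met
5. condition 'carries more than 16 crew' holds; protection-and-indemnity coverage $575,000 ≥ $325,000 → met
6. garbage management plan absent → not met
7. condition 'operates beyond 50 nautical miles' holds; EPIRB battery test 128 days ago vs limit 120 → not met
Not met: 6, 7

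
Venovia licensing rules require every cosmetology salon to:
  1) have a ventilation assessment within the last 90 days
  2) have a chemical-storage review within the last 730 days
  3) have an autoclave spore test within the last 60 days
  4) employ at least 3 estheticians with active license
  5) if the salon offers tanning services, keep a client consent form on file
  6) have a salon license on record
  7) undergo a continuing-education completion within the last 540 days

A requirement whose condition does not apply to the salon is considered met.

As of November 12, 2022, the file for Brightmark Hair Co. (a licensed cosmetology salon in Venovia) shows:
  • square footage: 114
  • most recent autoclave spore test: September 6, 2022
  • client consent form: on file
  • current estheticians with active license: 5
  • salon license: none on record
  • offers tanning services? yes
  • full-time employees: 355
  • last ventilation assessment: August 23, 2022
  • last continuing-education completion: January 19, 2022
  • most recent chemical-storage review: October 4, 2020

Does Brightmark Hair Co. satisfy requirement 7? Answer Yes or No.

7. continuing-education completion 297 days ago vs limit 540 → met

Yes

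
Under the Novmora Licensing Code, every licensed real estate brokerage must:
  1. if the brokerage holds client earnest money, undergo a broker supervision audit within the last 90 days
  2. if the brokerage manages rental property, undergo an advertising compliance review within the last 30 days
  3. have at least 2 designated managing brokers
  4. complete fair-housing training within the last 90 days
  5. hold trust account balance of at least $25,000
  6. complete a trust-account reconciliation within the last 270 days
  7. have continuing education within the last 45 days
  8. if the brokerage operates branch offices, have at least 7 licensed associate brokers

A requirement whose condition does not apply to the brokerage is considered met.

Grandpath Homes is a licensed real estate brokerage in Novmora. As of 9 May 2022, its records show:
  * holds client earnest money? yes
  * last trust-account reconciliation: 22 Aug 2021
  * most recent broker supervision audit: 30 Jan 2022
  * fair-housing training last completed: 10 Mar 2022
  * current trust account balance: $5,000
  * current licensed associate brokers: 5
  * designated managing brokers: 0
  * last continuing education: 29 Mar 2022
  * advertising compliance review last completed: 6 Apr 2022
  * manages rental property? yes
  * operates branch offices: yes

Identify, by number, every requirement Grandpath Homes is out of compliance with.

1, 2, 3, 5, 8

1. condition 'holds client earnest money' holds; broker supervision audit 99 days ago vs limit 90 → not met
2. condition 'manages rental property' holds; advertising compliance review 33 days ago vs limit 30 → not met
3. designated managing brokers 0 < 2 → not met
4. fair-housing training 60 days ago vs limit 90 → met
5. trust account balance $5,000 < $25,000 → not met
6. trust-account reconciliation 260 days ago vs limit 270 → met
7. continuing education 41 days ago vs limit 45 → met
8. condition 'operates branch offices' holds; licensed associate brokers 5 < 7 → not met
Not met: 1, 2, 3, 5, 8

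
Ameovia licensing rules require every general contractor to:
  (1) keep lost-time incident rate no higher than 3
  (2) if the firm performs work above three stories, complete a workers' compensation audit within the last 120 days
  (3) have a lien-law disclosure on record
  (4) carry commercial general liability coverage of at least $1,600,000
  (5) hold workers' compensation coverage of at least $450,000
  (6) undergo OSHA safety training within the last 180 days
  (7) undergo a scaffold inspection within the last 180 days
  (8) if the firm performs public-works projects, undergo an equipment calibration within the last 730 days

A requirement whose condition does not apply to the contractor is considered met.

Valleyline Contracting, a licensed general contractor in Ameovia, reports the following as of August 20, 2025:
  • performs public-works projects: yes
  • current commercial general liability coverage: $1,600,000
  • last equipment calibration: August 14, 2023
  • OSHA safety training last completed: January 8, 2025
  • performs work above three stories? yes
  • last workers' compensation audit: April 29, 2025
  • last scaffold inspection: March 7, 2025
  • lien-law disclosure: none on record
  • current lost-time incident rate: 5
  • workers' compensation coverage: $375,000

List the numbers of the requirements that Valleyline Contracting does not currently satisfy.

1. lost-time incident rate 5 > 3 → not met
2. condition 'performs work above three stories' holds; workers' compensation audit 113 days ago vs limit 120 → met
3. lien-law disclosure absent → not met
4. commercial general liability coverage $1,600,000 ≥ $1,600,000 → met
5. workers' compensation coverage $375,000 < $450,000 → not met
6. OSHA safety training 224 days ago vs limit 180 → not met
7. scaffold inspection 166 days ago vs limit 180 → met
8. condition 'performs public-works projects' holds; equipment calibration 737 days ago vs limit 730 → not met
Not met: 1, 3, 5, 6, 8

1, 3, 5, 6, 8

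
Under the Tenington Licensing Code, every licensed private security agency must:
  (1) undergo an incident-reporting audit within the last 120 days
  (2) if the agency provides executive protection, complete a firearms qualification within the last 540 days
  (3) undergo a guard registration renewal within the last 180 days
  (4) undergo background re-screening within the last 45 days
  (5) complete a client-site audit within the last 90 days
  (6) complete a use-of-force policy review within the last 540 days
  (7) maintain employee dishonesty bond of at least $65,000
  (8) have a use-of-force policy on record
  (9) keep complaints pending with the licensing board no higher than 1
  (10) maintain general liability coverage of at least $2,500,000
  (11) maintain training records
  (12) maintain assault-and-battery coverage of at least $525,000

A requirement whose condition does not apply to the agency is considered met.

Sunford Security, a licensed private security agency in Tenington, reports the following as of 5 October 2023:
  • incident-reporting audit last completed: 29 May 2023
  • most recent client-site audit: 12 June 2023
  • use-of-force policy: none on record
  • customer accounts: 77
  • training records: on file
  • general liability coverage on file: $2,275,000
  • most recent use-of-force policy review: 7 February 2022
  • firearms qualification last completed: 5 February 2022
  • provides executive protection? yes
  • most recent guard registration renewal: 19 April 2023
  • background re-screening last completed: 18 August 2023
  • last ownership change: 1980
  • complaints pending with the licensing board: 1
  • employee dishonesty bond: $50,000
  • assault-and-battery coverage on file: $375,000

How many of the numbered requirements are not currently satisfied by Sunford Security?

9

1. incident-reporting audit 129 days ago vs limit 120 → not met
2. condition 'provides executive protection' holds; firearms qualification 607 days ago vs limit 540 → not met
3. guard registration renewal 169 days ago vs limit 180 → met
4. background re-screening 48 days ago vs limit 45 → not met
5. client-site audit 115 days ago vs limit 90 → not met
6. use-of-force policy review 605 days ago vs limit 540 → not met
7. employee dishonesty bond $50,000 < $65,000 → not met
8. use-of-force policy absent → not met
9. complaints pending with the licensing board 1 ≤ 1 → met
10. general liability coverage $2,275,000 < $2,500,000 → not met
11. training records present → met
12. assault-and-battery coverage $375,000 < $525,000 → not met
Not met: 9 of 12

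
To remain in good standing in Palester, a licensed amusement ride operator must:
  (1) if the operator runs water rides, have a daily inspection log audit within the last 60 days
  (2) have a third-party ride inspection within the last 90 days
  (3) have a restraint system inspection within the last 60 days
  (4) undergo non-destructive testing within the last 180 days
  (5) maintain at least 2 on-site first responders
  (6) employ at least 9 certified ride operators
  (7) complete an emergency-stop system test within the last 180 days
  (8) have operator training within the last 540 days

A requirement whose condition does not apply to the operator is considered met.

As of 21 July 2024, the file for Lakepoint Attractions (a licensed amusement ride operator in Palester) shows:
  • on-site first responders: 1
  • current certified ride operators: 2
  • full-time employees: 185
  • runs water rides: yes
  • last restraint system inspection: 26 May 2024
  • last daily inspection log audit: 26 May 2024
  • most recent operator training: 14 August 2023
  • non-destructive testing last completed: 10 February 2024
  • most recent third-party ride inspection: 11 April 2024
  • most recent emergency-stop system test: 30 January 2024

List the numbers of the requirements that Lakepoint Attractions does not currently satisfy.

2, 5, 6

1. condition 'runs water rides' holds; daily inspection log audit 56 days ago vs limit 60 → met
2. third-party ride inspection 101 days ago vs limit 90 → not met
3. restraint system inspection 56 days ago vs limit 60 → met
4. non-destructive testing 162 days ago vs limit 180 → met
5. on-site first responders 1 < 2 → not met
6. certified ride operators 2 < 9 → not met
7. emergency-stop system test 173 days ago vs limit 180 → met
8. operator training 342 days ago vs limit 540 → met
Not met: 2, 5, 6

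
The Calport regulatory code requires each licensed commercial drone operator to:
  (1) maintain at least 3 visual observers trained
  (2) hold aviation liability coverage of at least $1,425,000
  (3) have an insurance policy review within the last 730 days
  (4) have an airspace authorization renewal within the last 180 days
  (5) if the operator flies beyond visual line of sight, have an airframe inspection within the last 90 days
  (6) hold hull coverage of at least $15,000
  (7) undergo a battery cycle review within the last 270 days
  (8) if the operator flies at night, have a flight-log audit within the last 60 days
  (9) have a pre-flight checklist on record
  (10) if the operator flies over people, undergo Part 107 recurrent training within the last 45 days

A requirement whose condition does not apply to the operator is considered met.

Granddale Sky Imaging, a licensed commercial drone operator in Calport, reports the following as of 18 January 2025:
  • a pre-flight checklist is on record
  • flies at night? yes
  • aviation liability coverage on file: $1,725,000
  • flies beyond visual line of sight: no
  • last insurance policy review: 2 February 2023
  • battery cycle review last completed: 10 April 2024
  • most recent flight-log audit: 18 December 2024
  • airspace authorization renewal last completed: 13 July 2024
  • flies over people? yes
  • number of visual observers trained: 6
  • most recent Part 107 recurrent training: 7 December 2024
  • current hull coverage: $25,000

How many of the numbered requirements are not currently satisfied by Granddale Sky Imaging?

1. visual observers trained 6 ≥ 3 → met
2. aviation liability coverage $1,725,000 ≥ $1,425,000 → met
3. insurance policy review 716 days ago vs limit 730 → met
4. airspace authorization renewal 189 days ago vs limit 180 → not met
5. condition 'flies beyond visual line of sight' does not hold → requirement n/a → met
6. hull coverage $25,000 ≥ $15,000 → met
7. battery cycle review 283 days ago vs limit 270 → not met
8. condition 'flies at night' holds; flight-log audit 31 days ago vs limit 60 → met
9. pre-flight checklist present → met
10. condition 'flies over people' holds; Part 107 recurrent training 42 days ago vs limit 45 → met
Not met: 2 of 10

2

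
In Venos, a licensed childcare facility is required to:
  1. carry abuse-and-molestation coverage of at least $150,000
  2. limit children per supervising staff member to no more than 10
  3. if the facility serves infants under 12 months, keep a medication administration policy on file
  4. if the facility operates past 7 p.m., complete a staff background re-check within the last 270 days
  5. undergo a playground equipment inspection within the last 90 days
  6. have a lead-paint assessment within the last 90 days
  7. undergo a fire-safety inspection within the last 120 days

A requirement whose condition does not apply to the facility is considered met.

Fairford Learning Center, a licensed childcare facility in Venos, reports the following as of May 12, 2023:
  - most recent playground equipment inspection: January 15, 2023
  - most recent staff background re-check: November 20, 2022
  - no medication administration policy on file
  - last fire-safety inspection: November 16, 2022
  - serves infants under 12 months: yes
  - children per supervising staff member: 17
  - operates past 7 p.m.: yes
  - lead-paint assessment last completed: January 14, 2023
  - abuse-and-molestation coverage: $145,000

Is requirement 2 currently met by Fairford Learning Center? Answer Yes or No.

No

2. children per supervising staff member 17 > 10 → not met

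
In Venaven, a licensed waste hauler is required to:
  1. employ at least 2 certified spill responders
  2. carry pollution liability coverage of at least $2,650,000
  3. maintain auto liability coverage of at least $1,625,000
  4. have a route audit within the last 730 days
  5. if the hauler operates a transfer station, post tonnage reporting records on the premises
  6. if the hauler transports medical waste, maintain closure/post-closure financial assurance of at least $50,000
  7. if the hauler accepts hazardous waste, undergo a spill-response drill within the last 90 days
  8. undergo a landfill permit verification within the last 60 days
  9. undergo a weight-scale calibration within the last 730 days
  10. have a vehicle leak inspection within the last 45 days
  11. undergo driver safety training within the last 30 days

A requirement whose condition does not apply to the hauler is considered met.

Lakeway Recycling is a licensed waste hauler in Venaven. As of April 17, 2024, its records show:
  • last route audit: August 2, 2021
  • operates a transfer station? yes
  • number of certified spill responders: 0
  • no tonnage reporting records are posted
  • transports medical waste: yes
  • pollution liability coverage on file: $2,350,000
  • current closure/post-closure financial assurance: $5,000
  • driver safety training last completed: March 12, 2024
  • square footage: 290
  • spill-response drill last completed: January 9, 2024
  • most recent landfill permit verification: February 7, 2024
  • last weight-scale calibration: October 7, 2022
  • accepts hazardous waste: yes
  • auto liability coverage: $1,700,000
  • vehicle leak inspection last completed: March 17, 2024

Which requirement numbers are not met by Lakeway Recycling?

1, 2, 4, 5, 6, 7, 8, 11

1. certified spill responders 0 < 2 → not met
2. pollution liability coverage $2,350,000 < $2,650,000 → not met
3. auto liability coverage $1,700,000 ≥ $1,625,000 → met
4. route audit 989 days ago vs limit 730 → not met
5. condition 'operates a transfer station' holds; tonnage reporting records absent → not met
6. condition 'transports medical waste' holds; closure/post-closure financial assurance $5,000 < $50,000 → not met
7. condition 'accepts hazardous waste' holds; spill-response drill 99 days ago vs limit 90 → not met
8. landfill permit verification 70 days ago vs limit 60 → not met
9. weight-scale calibration 558 days ago vs limit 730 → met
10. vehicle leak inspection 31 days ago vs limit 45 → met
11. driver safety training 36 days ago vs limit 30 → not met
Not met: 1, 2, 4, 5, 6, 7, 8, 11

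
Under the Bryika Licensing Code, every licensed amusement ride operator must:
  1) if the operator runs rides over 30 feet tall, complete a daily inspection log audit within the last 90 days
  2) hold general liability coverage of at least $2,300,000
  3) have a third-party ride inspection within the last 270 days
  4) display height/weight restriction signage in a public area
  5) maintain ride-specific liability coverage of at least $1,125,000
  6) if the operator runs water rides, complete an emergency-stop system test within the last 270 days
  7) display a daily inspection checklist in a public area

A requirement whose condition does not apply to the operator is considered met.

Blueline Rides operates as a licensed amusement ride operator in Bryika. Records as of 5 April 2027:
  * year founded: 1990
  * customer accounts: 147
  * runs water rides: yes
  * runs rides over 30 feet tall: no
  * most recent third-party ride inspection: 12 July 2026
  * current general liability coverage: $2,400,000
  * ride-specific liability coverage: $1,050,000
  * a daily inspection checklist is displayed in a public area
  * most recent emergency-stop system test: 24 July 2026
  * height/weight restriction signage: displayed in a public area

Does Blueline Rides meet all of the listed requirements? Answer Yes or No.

No

1. condition 'runs rides over 30 feet tall' does not hold → requirement n/a → met
2. general liability coverage $2,400,000 ≥ $2,300,000 → met
3. third-party ride inspection 267 days ago vs limit 270 → met
4. height/weight restriction signage present → met
5. ride-specific liability coverage $1,050,000 < $1,125,000 → not met
6. condition 'runs water rides' holds; emergency-stop system test 255 days ago vs limit 270 → met
7. daily inspection checklist present → met
Not met: 5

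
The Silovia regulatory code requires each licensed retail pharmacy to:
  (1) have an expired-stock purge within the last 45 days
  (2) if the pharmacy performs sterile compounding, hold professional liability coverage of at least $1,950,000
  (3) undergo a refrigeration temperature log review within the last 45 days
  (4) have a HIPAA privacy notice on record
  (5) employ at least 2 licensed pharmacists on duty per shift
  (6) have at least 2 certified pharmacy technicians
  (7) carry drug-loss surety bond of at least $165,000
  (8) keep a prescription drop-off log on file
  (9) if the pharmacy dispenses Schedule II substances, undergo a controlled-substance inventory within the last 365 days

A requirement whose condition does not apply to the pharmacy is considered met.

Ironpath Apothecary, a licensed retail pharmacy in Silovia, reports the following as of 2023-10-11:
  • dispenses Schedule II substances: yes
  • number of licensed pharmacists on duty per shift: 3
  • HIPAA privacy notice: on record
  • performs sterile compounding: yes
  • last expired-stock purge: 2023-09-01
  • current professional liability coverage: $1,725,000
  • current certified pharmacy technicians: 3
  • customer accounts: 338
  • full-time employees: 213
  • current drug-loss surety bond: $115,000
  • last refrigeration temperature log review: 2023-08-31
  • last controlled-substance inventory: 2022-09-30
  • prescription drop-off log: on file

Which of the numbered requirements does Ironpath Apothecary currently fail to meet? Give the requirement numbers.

2, 7, 9

1. expired-stock purge 40 days ago vs limit 45 → met
2. condition 'performs sterile compounding' holds; professional liability coverage $1,725,000 < $1,950,000 → not met
3. refrigeration temperature log review 41 days ago vs limit 45 → met
4. HIPAA privacy notice present → met
5. licensed pharmacists on duty per shift 3 ≥ 2 → met
6. certified pharmacy technicians 3 ≥ 2 → met
7. drug-loss surety bond $115,000 < $165,000 → not met
8. prescription drop-off log present → met
9. condition 'dispenses Schedule II substances' holds; controlled-substance inventory 376 days ago vs limit 365 → not met
Not met: 2, 7, 9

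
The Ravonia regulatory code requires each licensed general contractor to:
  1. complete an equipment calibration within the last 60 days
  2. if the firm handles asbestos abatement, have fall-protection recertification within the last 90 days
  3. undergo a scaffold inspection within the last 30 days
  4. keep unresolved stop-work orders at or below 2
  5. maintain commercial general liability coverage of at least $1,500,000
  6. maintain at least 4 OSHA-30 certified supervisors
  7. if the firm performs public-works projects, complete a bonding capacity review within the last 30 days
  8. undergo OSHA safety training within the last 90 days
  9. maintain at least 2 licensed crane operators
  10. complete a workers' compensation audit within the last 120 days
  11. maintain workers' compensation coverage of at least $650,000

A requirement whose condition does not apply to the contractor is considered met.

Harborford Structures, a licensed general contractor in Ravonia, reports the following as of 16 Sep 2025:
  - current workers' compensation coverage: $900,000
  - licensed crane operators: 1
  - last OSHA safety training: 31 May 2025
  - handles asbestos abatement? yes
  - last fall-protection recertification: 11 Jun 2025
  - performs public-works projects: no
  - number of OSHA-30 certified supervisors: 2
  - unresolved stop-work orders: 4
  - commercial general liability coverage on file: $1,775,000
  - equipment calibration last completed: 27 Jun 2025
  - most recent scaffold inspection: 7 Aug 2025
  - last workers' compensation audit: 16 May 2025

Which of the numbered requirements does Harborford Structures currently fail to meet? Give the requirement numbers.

1. equipment calibration 81 days ago vs limit 60 → not met
2. condition 'handles asbestos abatement' holds; fall-protection recertification 97 days ago vs limit 90 → not met
3. scaffold inspection 40 days ago vs limit 30 → not met
4. unresolved stop-work orders 4 > 2 → not met
5. commercial general liability coverage $1,775,000 ≥ $1,500,000 → met
6. OSHA-30 certified supervisors 2 < 4 → not met
7. condition 'performs public-works projects' does not hold → requirement n/a → met
8. OSHA safety training 108 days ago vs limit 90 → not met
9. licensed crane operators 1 < 2 → not met
10. workers' compensation audit 123 days ago vs limit 120 → not met
11. workers' compensation coverage $900,000 ≥ $650,000 → met
Not met: 1, 2, 3, 4, 6, 8, 9, 10

1, 2, 3, 4, 6, 8, 9, 10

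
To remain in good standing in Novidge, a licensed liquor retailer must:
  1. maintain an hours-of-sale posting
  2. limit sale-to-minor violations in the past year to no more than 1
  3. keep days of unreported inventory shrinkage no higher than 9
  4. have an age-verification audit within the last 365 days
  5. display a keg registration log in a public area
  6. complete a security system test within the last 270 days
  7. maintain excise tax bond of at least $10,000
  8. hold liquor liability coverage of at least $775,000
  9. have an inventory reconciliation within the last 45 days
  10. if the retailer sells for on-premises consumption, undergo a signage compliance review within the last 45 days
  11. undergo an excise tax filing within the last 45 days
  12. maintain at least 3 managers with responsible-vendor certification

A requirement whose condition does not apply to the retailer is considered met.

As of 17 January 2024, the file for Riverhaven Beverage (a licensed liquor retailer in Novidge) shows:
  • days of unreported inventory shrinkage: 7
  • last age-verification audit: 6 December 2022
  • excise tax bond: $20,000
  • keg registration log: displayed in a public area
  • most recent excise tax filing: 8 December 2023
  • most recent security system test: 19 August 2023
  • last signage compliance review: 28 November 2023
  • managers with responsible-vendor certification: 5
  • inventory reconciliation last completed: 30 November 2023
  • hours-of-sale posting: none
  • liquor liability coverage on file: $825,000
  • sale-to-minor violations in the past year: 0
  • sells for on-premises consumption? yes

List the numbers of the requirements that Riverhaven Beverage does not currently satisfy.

1. hours-of-sale posting absent → not met
2. sale-to-minor violations in the past year 0 ≤ 1 → met
3. days of unreported inventory shrinkage 7 ≤ 9 → met
4. age-verification audit 407 days ago vs limit 365 → not met
5. keg registration log present → met
6. security system test 151 days ago vs limit 270 → met
7. excise tax bond $20,000 ≥ $10,000 → met
8. liquor liability coverage $825,000 ≥ $775,000 → met
9. inventory reconciliation 48 days ago vs limit 45 → not met
10. condition 'sells for on-premises consumption' holds; signage compliance review 50 days ago vs limit 45 → not met
11. excise tax filing 40 days ago vs limit 45 → met
12. managers with responsible-vendor certification 5 ≥ 3 → met
Not met: 1, 4, 9, 10

1, 4, 9, 10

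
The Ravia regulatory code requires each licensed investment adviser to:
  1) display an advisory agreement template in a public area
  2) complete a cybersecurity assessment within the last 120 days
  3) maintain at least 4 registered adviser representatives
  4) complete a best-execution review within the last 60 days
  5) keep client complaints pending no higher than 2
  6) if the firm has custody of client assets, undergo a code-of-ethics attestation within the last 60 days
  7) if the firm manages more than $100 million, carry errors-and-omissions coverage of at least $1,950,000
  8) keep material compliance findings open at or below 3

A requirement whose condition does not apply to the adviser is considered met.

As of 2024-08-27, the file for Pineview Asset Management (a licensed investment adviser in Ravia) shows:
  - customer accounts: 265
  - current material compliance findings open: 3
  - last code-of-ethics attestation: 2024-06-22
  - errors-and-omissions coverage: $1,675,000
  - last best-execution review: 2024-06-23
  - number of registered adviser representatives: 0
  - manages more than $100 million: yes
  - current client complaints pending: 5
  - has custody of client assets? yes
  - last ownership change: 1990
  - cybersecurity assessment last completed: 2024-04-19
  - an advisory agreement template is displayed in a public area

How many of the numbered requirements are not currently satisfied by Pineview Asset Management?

1. advisory agreement template present → met
2. cybersecurity assessment 130 days ago vs limit 120 → not met
3. registered adviser representatives 0 < 4 → not met
4. best-execution review 65 days ago vs limit 60 → not met
5. client complaints pending 5 > 2 → not met
6. condition 'has custody of client assets' holds; code-of-ethics attestation 66 days ago vs limit 60 → not met
7. condition 'manages more than $100 million' holds; errors-and-omissions coverage $1,675,000 < $1,950,000 → not met
8. material compliance findings open 3 ≤ 3 → met
Not met: 6 of 8

6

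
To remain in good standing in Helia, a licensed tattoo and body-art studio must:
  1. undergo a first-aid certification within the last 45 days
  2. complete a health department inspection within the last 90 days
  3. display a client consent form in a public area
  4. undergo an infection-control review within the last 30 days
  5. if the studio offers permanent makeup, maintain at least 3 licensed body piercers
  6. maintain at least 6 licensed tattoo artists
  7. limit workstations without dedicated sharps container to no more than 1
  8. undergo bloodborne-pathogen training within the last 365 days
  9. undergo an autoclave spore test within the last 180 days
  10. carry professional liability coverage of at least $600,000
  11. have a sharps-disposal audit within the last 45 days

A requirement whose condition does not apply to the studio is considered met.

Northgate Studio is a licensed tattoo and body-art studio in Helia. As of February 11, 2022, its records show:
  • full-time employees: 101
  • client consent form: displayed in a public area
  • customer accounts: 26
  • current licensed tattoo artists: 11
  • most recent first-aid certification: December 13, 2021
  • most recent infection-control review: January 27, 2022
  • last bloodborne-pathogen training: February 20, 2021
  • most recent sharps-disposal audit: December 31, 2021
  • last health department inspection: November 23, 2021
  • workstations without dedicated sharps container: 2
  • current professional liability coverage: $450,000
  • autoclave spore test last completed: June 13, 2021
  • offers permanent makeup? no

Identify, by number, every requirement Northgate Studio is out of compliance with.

1, 7, 9, 10

1. first-aid certification 60 days ago vs limit 45 → not met
2. health department inspection 80 days ago vs limit 90 → met
3. client consent form present → met
4. infection-control review 15 days ago vs limit 30 → met
5. condition 'offers permanent makeup' does not hold → requirement n/a → met
6. licensed tattoo artists 11 ≥ 6 → met
7. workstations without dedicated sharps container 2 > 1 → not met
8. bloodborne-pathogen training 356 days ago vs limit 365 → met
9. autoclave spore test 243 days ago vs limit 180 → not met
10. professional liability coverage $450,000 < $600,000 → not met
11. sharps-disposal audit 42 days ago vs limit 45 → met
Not met: 1, 7, 9, 10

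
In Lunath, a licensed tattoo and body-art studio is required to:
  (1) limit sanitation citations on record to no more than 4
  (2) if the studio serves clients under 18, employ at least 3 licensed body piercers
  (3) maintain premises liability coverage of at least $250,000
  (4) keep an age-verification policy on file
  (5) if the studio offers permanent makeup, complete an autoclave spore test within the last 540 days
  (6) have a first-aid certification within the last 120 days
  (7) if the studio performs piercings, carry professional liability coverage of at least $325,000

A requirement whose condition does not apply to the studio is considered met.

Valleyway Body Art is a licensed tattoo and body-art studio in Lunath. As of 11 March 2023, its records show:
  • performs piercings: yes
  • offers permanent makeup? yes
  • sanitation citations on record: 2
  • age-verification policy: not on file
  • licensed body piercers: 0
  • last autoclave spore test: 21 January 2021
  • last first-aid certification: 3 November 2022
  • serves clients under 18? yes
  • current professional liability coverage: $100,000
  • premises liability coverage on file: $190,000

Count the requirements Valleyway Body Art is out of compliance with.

6

1. sanitation citations on record 2 ≤ 4 → met
2. condition 'serves clients under 18' holds; licensed body piercers 0 < 3 → not met
3. premises liability coverage $190,000 < $250,000 → not met
4. age-verification policy absent → not met
5. condition 'offers permanent makeup' holds; autoclave spore test 779 days ago vs limit 540 → not met
6. first-aid certification 128 days ago vs limit 120 → not met
7. condition 'performs piercings' holds; professional liability coverage $100,000 < $325,000 → not met
Not met: 6 of 7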